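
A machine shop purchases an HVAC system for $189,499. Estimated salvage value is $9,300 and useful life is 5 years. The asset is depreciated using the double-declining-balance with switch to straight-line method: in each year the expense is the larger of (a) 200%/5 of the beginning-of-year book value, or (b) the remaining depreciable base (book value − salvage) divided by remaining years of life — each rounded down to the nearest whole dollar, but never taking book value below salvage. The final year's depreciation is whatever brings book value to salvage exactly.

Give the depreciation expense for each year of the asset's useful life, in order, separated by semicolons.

$75,799; $45,480; $27,288; $16,372; $15,260

Depreciable base = $189,499 − $9,300 = $180,199.
Year 1: DB = ⌊$189,499 × 200%/5⌋ = $75,799; SL = ⌊$180,199/5⌋ = $36,039 → take DB $75,799. Book value $113,700.
Year 2: DB = ⌊$113,700 × 200%/5⌋ = $45,480; SL = ⌊$104,400/4⌋ = $26,100 → take DB $45,480. Book value $68,220.
Year 3: DB = ⌊$68,220 × 200%/5⌋ = $27,288; SL = ⌊$58,920/3⌋ = $19,640 → take DB $27,288. Book value $40,932.
Year 4: DB = ⌊$40,932 × 200%/5⌋ = $16,372; SL = ⌊$31,632/2⌋ = $15,816 → take DB $16,372. Book value $24,560.
Year 5 (final): $24,560 − $9,300 = $15,260. Book value $9,300.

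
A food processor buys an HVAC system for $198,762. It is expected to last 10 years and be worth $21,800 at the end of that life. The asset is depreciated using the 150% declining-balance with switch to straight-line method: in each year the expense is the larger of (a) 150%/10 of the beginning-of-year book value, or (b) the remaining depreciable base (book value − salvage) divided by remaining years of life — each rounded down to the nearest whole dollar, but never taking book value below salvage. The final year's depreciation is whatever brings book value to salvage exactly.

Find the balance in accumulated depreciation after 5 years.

Depreciable base = $198,762 − $21,800 = $176,962.
Year 1: DB = ⌊$198,762 × 150%/10⌋ = $29,814; SL = ⌊$176,962/10⌋ = $17,696 → take DB $29,814. Book value $168,948.
Year 2: DB = ⌊$168,948 × 150%/10⌋ = $25,342; SL = ⌊$147,148/9⌋ = $16,349 → take DB $25,342. Book value $143,606.
Year 3: DB = ⌊$143,606 × 150%/10⌋ = $21,540; SL = ⌊$121,806/8⌋ = $15,225 → take DB $21,540. Book value $122,066.
Year 4: DB = ⌊$122,066 × 150%/10⌋ = $18,309; SL = ⌊$100,266/7⌋ = $14,323 → take DB $18,309. Book value $103,757.
Year 5: DB = ⌊$103,757 × 150%/10⌋ = $15,563; SL = ⌊$81,957/6⌋ = $13,659 → take DB $15,563. Book value $88,194.
Accumulated through year 5 = $198,762 − $88,194 = $110,568.

$110,568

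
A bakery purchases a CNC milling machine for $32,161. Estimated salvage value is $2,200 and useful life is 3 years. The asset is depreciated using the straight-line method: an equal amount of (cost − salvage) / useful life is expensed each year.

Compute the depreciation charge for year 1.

$9,987

Depreciable base = $32,161 − $2,200 = $29,961.
Annual expense = $29,961 / 3 = $9,987.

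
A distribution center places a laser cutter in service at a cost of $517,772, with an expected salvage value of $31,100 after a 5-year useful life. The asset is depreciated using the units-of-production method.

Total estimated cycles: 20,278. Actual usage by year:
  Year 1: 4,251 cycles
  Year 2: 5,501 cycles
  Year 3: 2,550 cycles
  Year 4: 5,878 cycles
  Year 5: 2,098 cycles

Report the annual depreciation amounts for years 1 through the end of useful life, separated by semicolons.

Depreciable base = $517,772 − $31,100 = $486,672.
Rate = $486,672 / 20,278 cycles = $24 per cycle.
Year 1: 4,251 × $24 = $102,024. Book value $415,748.
Year 2: 5,501 × $24 = $132,024. Book value $283,724.
Year 3: 2,550 × $24 = $61,200. Book value $222,524.
Year 4: 5,878 × $24 = $141,072. Book value $81,452.
Year 5: 2,098 × $24 = $50,352. Book value $31,100.

$102,024; $132,024; $61,200; $141,072; $50,352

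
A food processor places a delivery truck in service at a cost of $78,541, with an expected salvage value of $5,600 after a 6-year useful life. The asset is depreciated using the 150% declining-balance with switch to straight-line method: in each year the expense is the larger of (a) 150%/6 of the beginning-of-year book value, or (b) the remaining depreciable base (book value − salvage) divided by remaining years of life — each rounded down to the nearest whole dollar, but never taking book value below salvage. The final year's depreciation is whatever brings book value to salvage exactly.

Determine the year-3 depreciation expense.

$11,045

Depreciable base = $78,541 − $5,600 = $72,941.
Year 1: DB = ⌊$78,541 × 150%/6⌋ = $19,635; SL = ⌊$72,941/6⌋ = $12,156 → take DB $19,635. Book value $58,906.
Year 2: DB = ⌊$58,906 × 150%/6⌋ = $14,726; SL = ⌊$53,306/5⌋ = $10,661 → take DB $14,726. Book value $44,180.
Year 3: DB = ⌊$44,180 × 150%/6⌋ = $11,045; SL = ⌊$38,580/4⌋ = $9,645 → take DB $11,045. Book value $33,135.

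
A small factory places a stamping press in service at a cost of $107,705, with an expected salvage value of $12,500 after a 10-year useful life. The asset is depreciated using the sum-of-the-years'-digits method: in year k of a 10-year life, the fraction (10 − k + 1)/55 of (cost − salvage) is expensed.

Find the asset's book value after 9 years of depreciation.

Depreciable base = $107,705 − $12,500 = $95,205.
Sum of the years' digits = 10+9+8+7+6+5+4+3+2+1 = 55.
Year 1: $95,205 × 10/55 = $17,310. Book value $90,395.
Year 2: $95,205 × 9/55 = $15,579. Book value $74,816.
Year 3: $95,205 × 8/55 = $13,848. Book value $60,968.
Year 4: $95,205 × 7/55 = $12,117. Book value $48,851.
Year 5: $95,205 × 6/55 = $10,386. Book value $38,465.
Year 6: $95,205 × 5/55 = $8,655. Book value $29,810.
Year 7: $95,205 × 4/55 = $6,924. Book value $22,886.
Year 8: $95,205 × 3/55 = $5,193. Book value $17,693.
Year 9: $95,205 × 2/55 = $3,462. Book value $14,231.

$14,231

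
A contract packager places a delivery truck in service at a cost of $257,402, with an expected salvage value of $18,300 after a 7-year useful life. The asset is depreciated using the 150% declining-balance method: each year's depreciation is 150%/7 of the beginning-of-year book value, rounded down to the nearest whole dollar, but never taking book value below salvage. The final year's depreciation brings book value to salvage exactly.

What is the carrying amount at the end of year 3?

Depreciable base = $257,402 − $18,300 = $239,102.
Year 1: ⌊$257,402 × 150%/7⌋ = $55,157. Book value $202,245.
Year 2: ⌊$202,245 × 150%/7⌋ = $43,338. Book value $158,907.
Year 3: ⌊$158,907 × 150%/7⌋ = $34,051. Book value $124,856.

$124,856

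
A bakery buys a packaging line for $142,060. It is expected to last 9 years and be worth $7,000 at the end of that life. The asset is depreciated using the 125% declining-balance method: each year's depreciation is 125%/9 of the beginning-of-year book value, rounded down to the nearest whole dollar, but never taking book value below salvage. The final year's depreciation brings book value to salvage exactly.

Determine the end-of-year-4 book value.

$78,112

Depreciable base = $142,060 − $7,000 = $135,060.
Year 1: ⌊$142,060 × 125%/9⌋ = $19,730. Book value $122,330.
Year 2: ⌊$122,330 × 125%/9⌋ = $16,990. Book value $105,340.
Year 3: ⌊$105,340 × 125%/9⌋ = $14,630. Book value $90,710.
Year 4: ⌊$90,710 × 125%/9⌋ = $12,598. Book value $78,112.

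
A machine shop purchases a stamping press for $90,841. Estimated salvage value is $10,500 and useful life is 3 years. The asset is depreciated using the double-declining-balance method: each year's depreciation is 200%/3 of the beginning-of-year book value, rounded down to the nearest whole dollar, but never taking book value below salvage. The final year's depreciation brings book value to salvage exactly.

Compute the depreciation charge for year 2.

Depreciable base = $90,841 − $10,500 = $80,341.
Year 1: ⌊$90,841 × 200%/3⌋ = $60,560. Book value $30,281.
Year 2: ⌊$30,281 × 200%/3⌋ = $20,187, capped at $19,781. Book value $10,500.

$19,781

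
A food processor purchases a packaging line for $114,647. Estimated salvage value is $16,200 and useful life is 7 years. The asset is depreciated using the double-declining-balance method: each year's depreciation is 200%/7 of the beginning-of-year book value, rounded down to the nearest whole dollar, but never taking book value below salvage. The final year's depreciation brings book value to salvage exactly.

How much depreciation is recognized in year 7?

Depreciable base = $114,647 − $16,200 = $98,447.
Year 1: ⌊$114,647 × 200%/7⌋ = $32,756. Book value $81,891.
Year 2: ⌊$81,891 × 200%/7⌋ = $23,397. Book value $58,494.
Year 3: ⌊$58,494 × 200%/7⌋ = $16,712. Book value $41,782.
Year 4: ⌊$41,782 × 200%/7⌋ = $11,937. Book value $29,845.
Year 5: ⌊$29,845 × 200%/7⌋ = $8,527. Book value $21,318.
Year 6: ⌊$21,318 × 200%/7⌋ = $6,090, capped at $5,118. Book value $16,200.
Year 7 (final): $16,200 − $16,200 = $0. Book value $16,200.

$0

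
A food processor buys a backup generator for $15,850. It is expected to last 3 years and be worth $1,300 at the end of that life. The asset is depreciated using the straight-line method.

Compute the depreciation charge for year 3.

Depreciable base = $15,850 − $1,300 = $14,550.
Annual expense = $14,550 / 3 = $4,850.

$4,850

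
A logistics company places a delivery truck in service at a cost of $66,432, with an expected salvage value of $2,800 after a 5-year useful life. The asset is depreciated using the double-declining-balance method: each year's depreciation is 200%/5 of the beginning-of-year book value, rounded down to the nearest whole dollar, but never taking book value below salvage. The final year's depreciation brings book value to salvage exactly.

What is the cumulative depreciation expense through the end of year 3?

$52,082

Depreciable base = $66,432 − $2,800 = $63,632.
Year 1: ⌊$66,432 × 200%/5⌋ = $26,572. Book value $39,860.
Year 2: ⌊$39,860 × 200%/5⌋ = $15,944. Book value $23,916.
Year 3: ⌊$23,916 × 200%/5⌋ = $9,566. Book value $14,350.
Accumulated through year 3 = $66,432 − $14,350 = $52,082.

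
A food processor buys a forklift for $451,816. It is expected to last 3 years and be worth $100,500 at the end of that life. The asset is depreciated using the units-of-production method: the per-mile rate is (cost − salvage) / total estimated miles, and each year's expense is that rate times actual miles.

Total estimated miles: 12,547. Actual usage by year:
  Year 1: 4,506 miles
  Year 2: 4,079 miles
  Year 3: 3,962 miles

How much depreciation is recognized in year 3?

$110,936

Depreciable base = $451,816 − $100,500 = $351,316.
Rate = $351,316 / 12,547 miles = $28 per mile.
Year 1: 4,506 × $28 = $126,168. Book value $325,648.
Year 2: 4,079 × $28 = $114,212. Book value $211,436.
Year 3: 3,962 × $28 = $110,936. Book value $100,500.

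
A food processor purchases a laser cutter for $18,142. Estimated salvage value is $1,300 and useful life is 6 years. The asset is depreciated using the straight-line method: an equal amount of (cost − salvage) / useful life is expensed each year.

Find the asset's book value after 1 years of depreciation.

Depreciable base = $18,142 − $1,300 = $16,842.
Annual expense = $16,842 / 6 = $2,807.
End of year 1: book value $15,335.

$15,335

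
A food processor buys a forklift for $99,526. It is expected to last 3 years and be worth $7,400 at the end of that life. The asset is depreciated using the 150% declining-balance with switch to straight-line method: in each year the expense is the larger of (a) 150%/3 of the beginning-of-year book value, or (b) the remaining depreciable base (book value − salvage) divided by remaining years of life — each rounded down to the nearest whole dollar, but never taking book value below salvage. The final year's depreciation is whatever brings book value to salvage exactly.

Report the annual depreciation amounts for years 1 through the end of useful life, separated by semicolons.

$49,763; $24,881; $17,482

Depreciable base = $99,526 − $7,400 = $92,126.
Year 1: DB = ⌊$99,526 × 150%/3⌋ = $49,763; SL = ⌊$92,126/3⌋ = $30,708 → take DB $49,763. Book value $49,763.
Year 2: DB = ⌊$49,763 × 150%/3⌋ = $24,881; SL = ⌊$42,363/2⌋ = $21,181 → take DB $24,881. Book value $24,882.
Year 3 (final): $24,882 − $7,400 = $17,482. Book value $7,400.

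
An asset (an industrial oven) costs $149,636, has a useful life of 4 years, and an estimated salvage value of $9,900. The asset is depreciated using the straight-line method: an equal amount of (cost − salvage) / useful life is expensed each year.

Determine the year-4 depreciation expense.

$34,934

Depreciable base = $149,636 − $9,900 = $139,736.
Annual expense = $139,736 / 4 = $34,934.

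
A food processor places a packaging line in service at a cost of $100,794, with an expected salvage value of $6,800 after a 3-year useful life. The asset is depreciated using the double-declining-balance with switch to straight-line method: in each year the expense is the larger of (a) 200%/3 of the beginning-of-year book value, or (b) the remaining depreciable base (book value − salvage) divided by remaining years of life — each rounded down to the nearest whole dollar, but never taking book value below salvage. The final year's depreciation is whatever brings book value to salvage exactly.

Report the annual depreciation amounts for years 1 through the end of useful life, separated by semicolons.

$67,196; $22,398; $4,400

Depreciable base = $100,794 − $6,800 = $93,994.
Year 1: DB = ⌊$100,794 × 200%/3⌋ = $67,196; SL = ⌊$93,994/3⌋ = $31,331 → take DB $67,196. Book value $33,598.
Year 2: DB = ⌊$33,598 × 200%/3⌋ = $22,398; SL = ⌊$26,798/2⌋ = $13,399 → take DB $22,398. Book value $11,200.
Year 3 (final): $11,200 − $6,800 = $4,400. Book value $6,800.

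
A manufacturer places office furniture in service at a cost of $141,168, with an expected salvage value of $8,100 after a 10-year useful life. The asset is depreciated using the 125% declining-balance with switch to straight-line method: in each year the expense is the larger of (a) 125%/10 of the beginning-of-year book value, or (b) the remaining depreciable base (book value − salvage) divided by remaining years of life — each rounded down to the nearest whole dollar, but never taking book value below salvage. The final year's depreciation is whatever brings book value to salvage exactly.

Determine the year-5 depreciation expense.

Depreciable base = $141,168 − $8,100 = $133,068.
Year 1: DB = ⌊$141,168 × 125%/10⌋ = $17,646; SL = ⌊$133,068/10⌋ = $13,306 → take DB $17,646. Book value $123,522.
Year 2: DB = ⌊$123,522 × 125%/10⌋ = $15,440; SL = ⌊$115,422/9⌋ = $12,824 → take DB $15,440. Book value $108,082.
Year 3: DB = ⌊$108,082 × 125%/10⌋ = $13,510; SL = ⌊$99,982/8⌋ = $12,497 → take DB $13,510. Book value $94,572.
Year 4: DB = ⌊$94,572 × 125%/10⌋ = $11,821; SL = ⌊$86,472/7⌋ = $12,353 → take SL $12,353. Book value $82,219.
Year 5: DB = ⌊$82,219 × 125%/10⌋ = $10,277; SL = ⌊$74,119/6⌋ = $12,353 → take SL $12,353. Book value $69,866.

$12,353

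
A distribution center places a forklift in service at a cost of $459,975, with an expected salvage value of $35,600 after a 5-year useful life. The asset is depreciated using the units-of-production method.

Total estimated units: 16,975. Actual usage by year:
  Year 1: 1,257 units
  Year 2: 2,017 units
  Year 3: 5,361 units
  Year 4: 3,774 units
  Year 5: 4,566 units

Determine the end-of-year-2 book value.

Depreciable base = $459,975 − $35,600 = $424,375.
Rate = $424,375 / 16,975 units = $25 per unit.
Year 1: 1,257 × $25 = $31,425. Book value $428,550.
Year 2: 2,017 × $25 = $50,425. Book value $378,125.

$378,125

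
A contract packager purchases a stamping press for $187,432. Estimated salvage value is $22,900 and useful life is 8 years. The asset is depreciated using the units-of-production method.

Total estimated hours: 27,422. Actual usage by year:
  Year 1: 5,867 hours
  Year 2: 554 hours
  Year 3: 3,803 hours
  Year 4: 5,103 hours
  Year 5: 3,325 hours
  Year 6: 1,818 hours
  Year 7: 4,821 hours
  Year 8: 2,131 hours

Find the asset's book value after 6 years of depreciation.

$64,612

Depreciable base = $187,432 − $22,900 = $164,532.
Rate = $164,532 / 27,422 hours = $6 per hour.
Year 1: 5,867 × $6 = $35,202. Book value $152,230.
Year 2: 554 × $6 = $3,324. Book value $148,906.
Year 3: 3,803 × $6 = $22,818. Book value $126,088.
Year 4: 5,103 × $6 = $30,618. Book value $95,470.
Year 5: 3,325 × $6 = $19,950. Book value $75,520.
Year 6: 1,818 × $6 = $10,908. Book value $64,612.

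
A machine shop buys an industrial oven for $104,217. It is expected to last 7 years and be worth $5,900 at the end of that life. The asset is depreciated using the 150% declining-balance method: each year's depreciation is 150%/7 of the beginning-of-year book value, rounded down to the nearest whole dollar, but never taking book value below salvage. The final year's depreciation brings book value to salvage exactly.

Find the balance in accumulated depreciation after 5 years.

Depreciable base = $104,217 − $5,900 = $98,317.
Year 1: ⌊$104,217 × 150%/7⌋ = $22,332. Book value $81,885.
Year 2: ⌊$81,885 × 150%/7⌋ = $17,546. Book value $64,339.
Year 3: ⌊$64,339 × 150%/7⌋ = $13,786. Book value $50,553.
Year 4: ⌊$50,553 × 150%/7⌋ = $10,832. Book value $39,721.
Year 5: ⌊$39,721 × 150%/7⌋ = $8,511. Book value $31,210.
Accumulated through year 5 = $104,217 − $31,210 = $73,007.

$73,007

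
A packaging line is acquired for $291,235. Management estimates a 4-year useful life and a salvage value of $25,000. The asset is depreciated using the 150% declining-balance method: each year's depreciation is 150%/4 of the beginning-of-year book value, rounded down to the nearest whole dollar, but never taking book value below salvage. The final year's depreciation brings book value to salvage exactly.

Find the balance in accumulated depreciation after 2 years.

Depreciable base = $291,235 − $25,000 = $266,235.
Year 1: ⌊$291,235 × 150%/4⌋ = $109,213. Book value $182,022.
Year 2: ⌊$182,022 × 150%/4⌋ = $68,258. Book value $113,764.
Accumulated through year 2 = $291,235 − $113,764 = $177,471.

$177,471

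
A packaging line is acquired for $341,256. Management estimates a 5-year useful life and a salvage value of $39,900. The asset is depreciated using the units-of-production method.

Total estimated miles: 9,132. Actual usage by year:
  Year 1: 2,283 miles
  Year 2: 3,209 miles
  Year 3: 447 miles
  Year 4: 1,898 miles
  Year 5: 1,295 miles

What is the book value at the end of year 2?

Depreciable base = $341,256 − $39,900 = $301,356.
Rate = $301,356 / 9,132 miles = $33 per mile.
Year 1: 2,283 × $33 = $75,339. Book value $265,917.
Year 2: 3,209 × $33 = $105,897. Book value $160,020.

$160,020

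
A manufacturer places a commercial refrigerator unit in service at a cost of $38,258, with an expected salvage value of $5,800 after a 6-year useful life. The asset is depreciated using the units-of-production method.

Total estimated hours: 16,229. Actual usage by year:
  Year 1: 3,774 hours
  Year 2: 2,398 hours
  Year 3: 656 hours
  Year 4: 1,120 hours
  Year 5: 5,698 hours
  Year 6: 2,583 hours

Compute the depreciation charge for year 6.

Depreciable base = $38,258 − $5,800 = $32,458.
Rate = $32,458 / 16,229 hours = $2 per hour.
Year 1: 3,774 × $2 = $7,548. Book value $30,710.
Year 2: 2,398 × $2 = $4,796. Book value $25,914.
Year 3: 656 × $2 = $1,312. Book value $24,602.
Year 4: 1,120 × $2 = $2,240. Book value $22,362.
Year 5: 5,698 × $2 = $11,396. Book value $10,966.
Year 6: 2,583 × $2 = $5,166. Book value $5,800.

$5,166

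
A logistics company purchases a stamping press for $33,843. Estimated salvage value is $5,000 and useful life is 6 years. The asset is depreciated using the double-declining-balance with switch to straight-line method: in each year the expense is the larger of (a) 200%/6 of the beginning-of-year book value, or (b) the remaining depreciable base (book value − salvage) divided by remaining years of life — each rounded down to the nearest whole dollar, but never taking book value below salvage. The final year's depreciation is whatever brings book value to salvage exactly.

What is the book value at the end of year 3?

Depreciable base = $33,843 − $5,000 = $28,843.
Year 1: DB = ⌊$33,843 × 200%/6⌋ = $11,281; SL = ⌊$28,843/6⌋ = $4,807 → take DB $11,281. Book value $22,562.
Year 2: DB = ⌊$22,562 × 200%/6⌋ = $7,520; SL = ⌊$17,562/5⌋ = $3,512 → take DB $7,520. Book value $15,042.
Year 3: DB = ⌊$15,042 × 200%/6⌋ = $5,014; SL = ⌊$10,042/4⌋ = $2,510 → take DB $5,014. Book value $10,028.

$10,028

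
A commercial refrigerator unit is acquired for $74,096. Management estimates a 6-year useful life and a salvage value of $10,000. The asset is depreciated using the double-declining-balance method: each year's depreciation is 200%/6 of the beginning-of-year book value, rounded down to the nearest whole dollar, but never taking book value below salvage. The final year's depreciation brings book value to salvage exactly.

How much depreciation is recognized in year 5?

Depreciable base = $74,096 − $10,000 = $64,096.
Year 1: ⌊$74,096 × 200%/6⌋ = $24,698. Book value $49,398.
Year 2: ⌊$49,398 × 200%/6⌋ = $16,466. Book value $32,932.
Year 3: ⌊$32,932 × 200%/6⌋ = $10,977. Book value $21,955.
Year 4: ⌊$21,955 × 200%/6⌋ = $7,318. Book value $14,637.
Year 5: ⌊$14,637 × 200%/6⌋ = $4,879, capped at $4,637. Book value $10,000.

$4,637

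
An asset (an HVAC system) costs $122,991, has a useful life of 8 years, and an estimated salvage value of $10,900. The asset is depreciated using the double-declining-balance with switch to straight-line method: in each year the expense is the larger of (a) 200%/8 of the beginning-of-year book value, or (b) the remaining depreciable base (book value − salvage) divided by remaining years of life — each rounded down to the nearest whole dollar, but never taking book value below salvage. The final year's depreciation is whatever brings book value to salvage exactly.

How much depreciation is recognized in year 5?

$9,729

Depreciable base = $122,991 − $10,900 = $112,091.
Year 1: DB = ⌊$122,991 × 200%/8⌋ = $30,747; SL = ⌊$112,091/8⌋ = $14,011 → take DB $30,747. Book value $92,244.
Year 2: DB = ⌊$92,244 × 200%/8⌋ = $23,061; SL = ⌊$81,344/7⌋ = $11,620 → take DB $23,061. Book value $69,183.
Year 3: DB = ⌊$69,183 × 200%/8⌋ = $17,295; SL = ⌊$58,283/6⌋ = $9,713 → take DB $17,295. Book value $51,888.
Year 4: DB = ⌊$51,888 × 200%/8⌋ = $12,972; SL = ⌊$40,988/5⌋ = $8,197 → take DB $12,972. Book value $38,916.
Year 5: DB = ⌊$38,916 × 200%/8⌋ = $9,729; SL = ⌊$28,016/4⌋ = $7,004 → take DB $9,729. Book value $29,187.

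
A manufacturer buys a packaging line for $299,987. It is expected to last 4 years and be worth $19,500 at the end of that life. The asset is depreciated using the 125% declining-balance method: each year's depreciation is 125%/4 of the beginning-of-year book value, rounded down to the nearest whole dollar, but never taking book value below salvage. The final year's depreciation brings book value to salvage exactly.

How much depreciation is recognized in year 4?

Depreciable base = $299,987 − $19,500 = $280,487.
Year 1: ⌊$299,987 × 125%/4⌋ = $93,745. Book value $206,242.
Year 2: ⌊$206,242 × 125%/4⌋ = $64,450. Book value $141,792.
Year 3: ⌊$141,792 × 125%/4⌋ = $44,310. Book value $97,482.
Year 4 (final): $97,482 − $19,500 = $77,982. Book value $19,500.

$77,982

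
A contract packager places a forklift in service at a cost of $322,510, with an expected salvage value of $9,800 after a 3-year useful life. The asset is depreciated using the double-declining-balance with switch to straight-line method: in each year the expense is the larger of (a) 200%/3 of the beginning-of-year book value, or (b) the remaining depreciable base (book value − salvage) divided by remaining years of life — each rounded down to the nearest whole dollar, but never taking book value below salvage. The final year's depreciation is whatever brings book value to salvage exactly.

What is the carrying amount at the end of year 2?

Depreciable base = $322,510 − $9,800 = $312,710.
Year 1: DB = ⌊$322,510 × 200%/3⌋ = $215,006; SL = ⌊$312,710/3⌋ = $104,236 → take DB $215,006. Book value $107,504.
Year 2: DB = ⌊$107,504 × 200%/3⌋ = $71,669; SL = ⌊$97,704/2⌋ = $48,852 → take DB $71,669. Book value $35,835.

$35,835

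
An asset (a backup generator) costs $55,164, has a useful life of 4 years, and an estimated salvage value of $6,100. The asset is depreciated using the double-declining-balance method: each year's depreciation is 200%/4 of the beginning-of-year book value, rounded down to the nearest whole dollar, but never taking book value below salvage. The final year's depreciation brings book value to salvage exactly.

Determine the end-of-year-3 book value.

$6,896

Depreciable base = $55,164 − $6,100 = $49,064.
Year 1: ⌊$55,164 × 200%/4⌋ = $27,582. Book value $27,582.
Year 2: ⌊$27,582 × 200%/4⌋ = $13,791. Book value $13,791.
Year 3: ⌊$13,791 × 200%/4⌋ = $6,895. Book value $6,896.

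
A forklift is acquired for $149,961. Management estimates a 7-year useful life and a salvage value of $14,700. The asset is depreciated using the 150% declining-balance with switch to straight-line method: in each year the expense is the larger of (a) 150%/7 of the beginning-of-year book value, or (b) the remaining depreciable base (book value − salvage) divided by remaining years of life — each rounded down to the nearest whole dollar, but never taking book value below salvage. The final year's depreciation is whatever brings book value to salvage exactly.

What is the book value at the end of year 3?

Depreciable base = $149,961 − $14,700 = $135,261.
Year 1: DB = ⌊$149,961 × 150%/7⌋ = $32,134; SL = ⌊$135,261/7⌋ = $19,323 → take DB $32,134. Book value $117,827.
Year 2: DB = ⌊$117,827 × 150%/7⌋ = $25,248; SL = ⌊$103,127/6⌋ = $17,187 → take DB $25,248. Book value $92,579.
Year 3: DB = ⌊$92,579 × 150%/7⌋ = $19,838; SL = ⌊$77,879/5⌋ = $15,575 → take DB $19,838. Book value $72,741.

$72,741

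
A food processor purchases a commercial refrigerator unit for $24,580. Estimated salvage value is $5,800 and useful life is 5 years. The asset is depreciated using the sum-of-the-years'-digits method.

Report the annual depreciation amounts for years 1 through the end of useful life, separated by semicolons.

Depreciable base = $24,580 − $5,800 = $18,780.
Sum of the years' digits = 5+4+3+2+1 = 15.
Year 1: $18,780 × 5/15 = $6,260. Book value $18,320.
Year 2: $18,780 × 4/15 = $5,008. Book value $13,312.
Year 3: $18,780 × 3/15 = $3,756. Book value $9,556.
Year 4: $18,780 × 2/15 = $2,504. Book value $7,052.
Year 5: $18,780 × 1/15 = $1,252. Book value $5,800.

$6,260; $5,008; $3,756; $2,504; $1,252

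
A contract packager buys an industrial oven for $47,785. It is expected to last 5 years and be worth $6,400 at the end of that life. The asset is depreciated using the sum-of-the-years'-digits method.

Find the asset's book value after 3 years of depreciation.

$14,677

Depreciable base = $47,785 − $6,400 = $41,385.
Sum of the years' digits = 5+4+3+2+1 = 15.
Year 1: $41,385 × 5/15 = $13,795. Book value $33,990.
Year 2: $41,385 × 4/15 = $11,036. Book value $22,954.
Year 3: $41,385 × 3/15 = $8,277. Book value $14,677.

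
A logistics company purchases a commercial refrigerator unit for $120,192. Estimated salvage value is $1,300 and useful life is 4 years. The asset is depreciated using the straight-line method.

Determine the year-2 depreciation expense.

$29,723

Depreciable base = $120,192 − $1,300 = $118,892.
Annual expense = $118,892 / 4 = $29,723.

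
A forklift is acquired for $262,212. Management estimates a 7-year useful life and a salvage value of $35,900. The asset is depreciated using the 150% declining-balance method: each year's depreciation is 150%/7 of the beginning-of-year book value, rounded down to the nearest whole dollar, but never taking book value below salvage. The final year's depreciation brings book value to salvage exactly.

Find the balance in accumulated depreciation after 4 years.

$162,277

Depreciable base = $262,212 − $35,900 = $226,312.
Year 1: ⌊$262,212 × 150%/7⌋ = $56,188. Book value $206,024.
Year 2: ⌊$206,024 × 150%/7⌋ = $44,148. Book value $161,876.
Year 3: ⌊$161,876 × 150%/7⌋ = $34,687. Book value $127,189.
Year 4: ⌊$127,189 × 150%/7⌋ = $27,254. Book value $99,935.
Accumulated through year 4 = $262,212 − $99,935 = $162,277.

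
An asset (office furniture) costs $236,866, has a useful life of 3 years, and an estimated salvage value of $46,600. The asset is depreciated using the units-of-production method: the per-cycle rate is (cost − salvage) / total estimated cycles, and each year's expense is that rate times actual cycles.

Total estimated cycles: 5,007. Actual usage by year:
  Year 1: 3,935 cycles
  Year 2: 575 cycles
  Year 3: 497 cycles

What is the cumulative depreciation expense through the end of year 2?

$171,380

Depreciable base = $236,866 − $46,600 = $190,266.
Rate = $190,266 / 5,007 cycles = $38 per cycle.
Year 1: 3,935 × $38 = $149,530. Book value $87,336.
Year 2: 575 × $38 = $21,850. Book value $65,486.
Accumulated through year 2 = $236,866 − $65,486 = $171,380.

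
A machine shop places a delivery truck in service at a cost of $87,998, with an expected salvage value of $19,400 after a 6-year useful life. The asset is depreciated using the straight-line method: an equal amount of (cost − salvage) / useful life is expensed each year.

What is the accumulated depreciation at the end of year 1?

$11,433

Depreciable base = $87,998 − $19,400 = $68,598.
Annual expense = $68,598 / 6 = $11,433.
End of year 1: book value $76,565.
Accumulated through year 1 = $87,998 − $76,565 = $11,433.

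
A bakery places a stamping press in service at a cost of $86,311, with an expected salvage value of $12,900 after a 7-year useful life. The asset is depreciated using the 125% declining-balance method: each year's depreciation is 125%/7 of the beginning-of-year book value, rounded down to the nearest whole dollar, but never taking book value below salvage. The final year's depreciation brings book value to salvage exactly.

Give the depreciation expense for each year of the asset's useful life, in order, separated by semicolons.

Depreciable base = $86,311 − $12,900 = $73,411.
Year 1: ⌊$86,311 × 125%/7⌋ = $15,412. Book value $70,899.
Year 2: ⌊$70,899 × 125%/7⌋ = $12,660. Book value $58,239.
Year 3: ⌊$58,239 × 125%/7⌋ = $10,399. Book value $47,840.
Year 4: ⌊$47,840 × 125%/7⌋ = $8,542. Book value $39,298.
Year 5: ⌊$39,298 × 125%/7⌋ = $7,017. Book value $32,281.
Year 6: ⌊$32,281 × 125%/7⌋ = $5,764. Book value $26,517.
Year 7 (final): $26,517 − $12,900 = $13,617. Book value $12,900.

$15,412; $12,660; $10,399; $8,542; $7,017; $5,764; $13,617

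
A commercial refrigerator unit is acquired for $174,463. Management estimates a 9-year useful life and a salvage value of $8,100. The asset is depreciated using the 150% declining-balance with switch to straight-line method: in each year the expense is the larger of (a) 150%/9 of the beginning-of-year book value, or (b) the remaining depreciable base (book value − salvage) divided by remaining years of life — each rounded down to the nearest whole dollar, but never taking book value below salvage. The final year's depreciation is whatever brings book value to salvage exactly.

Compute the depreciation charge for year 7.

$15,207

Depreciable base = $174,463 − $8,100 = $166,363.
Year 1: DB = ⌊$174,463 × 150%/9⌋ = $29,077; SL = ⌊$166,363/9⌋ = $18,484 → take DB $29,077. Book value $145,386.
Year 2: DB = ⌊$145,386 × 150%/9⌋ = $24,231; SL = ⌊$137,286/8⌋ = $17,160 → take DB $24,231. Book value $121,155.
Year 3: DB = ⌊$121,155 × 150%/9⌋ = $20,192; SL = ⌊$113,055/7⌋ = $16,150 → take DB $20,192. Book value $100,963.
Year 4: DB = ⌊$100,963 × 150%/9⌋ = $16,827; SL = ⌊$92,863/6⌋ = $15,477 → take DB $16,827. Book value $84,136.
Year 5: DB = ⌊$84,136 × 150%/9⌋ = $14,022; SL = ⌊$76,036/5⌋ = $15,207 → take SL $15,207. Book value $68,929.
Year 6: DB = ⌊$68,929 × 150%/9⌋ = $11,488; SL = ⌊$60,829/4⌋ = $15,207 → take SL $15,207. Book value $53,722.
Year 7: DB = ⌊$53,722 × 150%/9⌋ = $8,953; SL = ⌊$45,622/3⌋ = $15,207 → take SL $15,207. Book value $38,515.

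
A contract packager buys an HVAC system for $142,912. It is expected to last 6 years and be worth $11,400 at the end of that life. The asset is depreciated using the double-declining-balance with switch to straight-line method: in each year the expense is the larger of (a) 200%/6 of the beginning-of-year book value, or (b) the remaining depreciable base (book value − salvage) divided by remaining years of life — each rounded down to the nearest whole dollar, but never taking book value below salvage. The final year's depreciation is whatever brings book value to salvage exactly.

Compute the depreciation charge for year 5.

$9,410

Depreciable base = $142,912 − $11,400 = $131,512.
Year 1: DB = ⌊$142,912 × 200%/6⌋ = $47,637; SL = ⌊$131,512/6⌋ = $21,918 → take DB $47,637. Book value $95,275.
Year 2: DB = ⌊$95,275 × 200%/6⌋ = $31,758; SL = ⌊$83,875/5⌋ = $16,775 → take DB $31,758. Book value $63,517.
Year 3: DB = ⌊$63,517 × 200%/6⌋ = $21,172; SL = ⌊$52,117/4⌋ = $13,029 → take DB $21,172. Book value $42,345.
Year 4: DB = ⌊$42,345 × 200%/6⌋ = $14,115; SL = ⌊$30,945/3⌋ = $10,315 → take DB $14,115. Book value $28,230.
Year 5: DB = ⌊$28,230 × 200%/6⌋ = $9,410; SL = ⌊$16,830/2⌋ = $8,415 → take DB $9,410. Book value $18,820.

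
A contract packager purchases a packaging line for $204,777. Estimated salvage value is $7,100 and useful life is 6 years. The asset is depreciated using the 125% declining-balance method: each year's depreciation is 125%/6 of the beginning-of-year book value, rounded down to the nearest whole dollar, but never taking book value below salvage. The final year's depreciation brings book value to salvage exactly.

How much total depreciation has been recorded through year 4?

$124,339

Depreciable base = $204,777 − $7,100 = $197,677.
Year 1: ⌊$204,777 × 125%/6⌋ = $42,661. Book value $162,116.
Year 2: ⌊$162,116 × 125%/6⌋ = $33,774. Book value $128,342.
Year 3: ⌊$128,342 × 125%/6⌋ = $26,737. Book value $101,605.
Year 4: ⌊$101,605 × 125%/6⌋ = $21,167. Book value $80,438.
Accumulated through year 4 = $204,777 − $80,438 = $124,339.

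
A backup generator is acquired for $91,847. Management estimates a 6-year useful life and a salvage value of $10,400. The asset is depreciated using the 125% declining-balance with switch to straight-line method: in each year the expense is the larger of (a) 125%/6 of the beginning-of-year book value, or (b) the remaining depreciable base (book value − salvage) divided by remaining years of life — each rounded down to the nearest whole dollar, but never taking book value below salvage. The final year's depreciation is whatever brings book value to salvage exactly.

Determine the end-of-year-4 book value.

Depreciable base = $91,847 − $10,400 = $81,447.
Year 1: DB = ⌊$91,847 × 125%/6⌋ = $19,134; SL = ⌊$81,447/6⌋ = $13,574 → take DB $19,134. Book value $72,713.
Year 2: DB = ⌊$72,713 × 125%/6⌋ = $15,148; SL = ⌊$62,313/5⌋ = $12,462 → take DB $15,148. Book value $57,565.
Year 3: DB = ⌊$57,565 × 125%/6⌋ = $11,992; SL = ⌊$47,165/4⌋ = $11,791 → take DB $11,992. Book value $45,573.
Year 4: DB = ⌊$45,573 × 125%/6⌋ = $9,494; SL = ⌊$35,173/3⌋ = $11,724 → take SL $11,724. Book value $33,849.

$33,849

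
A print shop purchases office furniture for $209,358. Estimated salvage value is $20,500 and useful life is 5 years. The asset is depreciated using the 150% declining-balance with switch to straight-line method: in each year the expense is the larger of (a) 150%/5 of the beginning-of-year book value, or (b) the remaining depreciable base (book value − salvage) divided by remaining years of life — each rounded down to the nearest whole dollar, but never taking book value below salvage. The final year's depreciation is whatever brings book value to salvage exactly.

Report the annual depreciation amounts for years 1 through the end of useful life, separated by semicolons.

$62,807; $43,965; $30,775; $25,655; $25,656

Depreciable base = $209,358 − $20,500 = $188,858.
Year 1: DB = ⌊$209,358 × 150%/5⌋ = $62,807; SL = ⌊$188,858/5⌋ = $37,771 → take DB $62,807. Book value $146,551.
Year 2: DB = ⌊$146,551 × 150%/5⌋ = $43,965; SL = ⌊$126,051/4⌋ = $31,512 → take DB $43,965. Book value $102,586.
Year 3: DB = ⌊$102,586 × 150%/5⌋ = $30,775; SL = ⌊$82,086/3⌋ = $27,362 → take DB $30,775. Book value $71,811.
Year 4: DB = ⌊$71,811 × 150%/5⌋ = $21,543; SL = ⌊$51,311/2⌋ = $25,655 → take SL $25,655. Book value $46,156.
Year 5 (final): $46,156 − $20,500 = $25,656. Book value $20,500.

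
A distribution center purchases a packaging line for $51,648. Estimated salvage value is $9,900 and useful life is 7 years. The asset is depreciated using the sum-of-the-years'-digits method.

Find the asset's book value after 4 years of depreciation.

Depreciable base = $51,648 − $9,900 = $41,748.
Sum of the years' digits = 7+6+5+4+3+2+1 = 28.
Year 1: $41,748 × 7/28 = $10,437. Book value $41,211.
Year 2: $41,748 × 6/28 = $8,946. Book value $32,265.
Year 3: $41,748 × 5/28 = $7,455. Book value $24,810.
Year 4: $41,748 × 4/28 = $5,964. Book value $18,846.

$18,846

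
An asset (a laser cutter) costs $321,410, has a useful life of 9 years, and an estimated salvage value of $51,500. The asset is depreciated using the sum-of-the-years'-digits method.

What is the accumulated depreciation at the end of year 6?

Depreciable base = $321,410 − $51,500 = $269,910.
Sum of the years' digits = 9+8+7+6+5+4+3+2+1 = 45.
Year 1: $269,910 × 9/45 = $53,982. Book value $267,428.
Year 2: $269,910 × 8/45 = $47,984. Book value $219,444.
Year 3: $269,910 × 7/45 = $41,986. Book value $177,458.
Year 4: $269,910 × 6/45 = $35,988. Book value $141,470.
Year 5: $269,910 × 5/45 = $29,990. Book value $111,480.
Year 6: $269,910 × 4/45 = $23,992. Book value $87,488.
Accumulated through year 6 = $321,410 − $87,488 = $233,922.

$233,922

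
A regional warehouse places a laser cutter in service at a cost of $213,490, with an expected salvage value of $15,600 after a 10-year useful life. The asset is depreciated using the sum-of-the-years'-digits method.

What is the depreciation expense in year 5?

$21,588

Depreciable base = $213,490 − $15,600 = $197,890.
Sum of the years' digits = 10+9+8+7+6+5+4+3+2+1 = 55.
Year 1: $197,890 × 10/55 = $35,980. Book value $177,510.
Year 2: $197,890 × 9/55 = $32,382. Book value $145,128.
Year 3: $197,890 × 8/55 = $28,784. Book value $116,344.
Year 4: $197,890 × 7/55 = $25,186. Book value $91,158.
Year 5: $197,890 × 6/55 = $21,588. Book value $69,570.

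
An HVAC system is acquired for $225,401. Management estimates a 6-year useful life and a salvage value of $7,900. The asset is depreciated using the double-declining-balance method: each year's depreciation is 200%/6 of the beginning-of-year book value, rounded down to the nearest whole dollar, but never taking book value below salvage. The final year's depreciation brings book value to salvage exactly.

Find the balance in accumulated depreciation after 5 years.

$195,718

Depreciable base = $225,401 − $7,900 = $217,501.
Year 1: ⌊$225,401 × 200%/6⌋ = $75,133. Book value $150,268.
Year 2: ⌊$150,268 × 200%/6⌋ = $50,089. Book value $100,179.
Year 3: ⌊$100,179 × 200%/6⌋ = $33,393. Book value $66,786.
Year 4: ⌊$66,786 × 200%/6⌋ = $22,262. Book value $44,524.
Year 5: ⌊$44,524 × 200%/6⌋ = $14,841. Book value $29,683.
Accumulated through year 5 = $225,401 − $29,683 = $195,718.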